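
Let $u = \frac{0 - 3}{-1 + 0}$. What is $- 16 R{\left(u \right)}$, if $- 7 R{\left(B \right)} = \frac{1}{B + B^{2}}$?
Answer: $\frac{4}{21} \approx 0.19048$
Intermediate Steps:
$u = 3$ ($u = - \frac{3}{-1} = \left(-3\right) \left(-1\right) = 3$)
$R{\left(B \right)} = - \frac{1}{7 \left(B + B^{2}\right)}$
$- 16 R{\left(u \right)} = - 16 \left(- \frac{1}{7 \cdot 3 \left(1 + 3\right)}\right) = - 16 \left(\left(- \frac{1}{7}\right) \frac{1}{3} \cdot \frac{1}{4}\right) = \left(-16\right) \left(- \frac{1}{84}\right) = \frac{4}{21}$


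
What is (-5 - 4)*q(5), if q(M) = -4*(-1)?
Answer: -36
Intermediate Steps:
q(M) = 4
(-5 - 4)*q(5) = (-5 - 4)*4 = -9*4 = -36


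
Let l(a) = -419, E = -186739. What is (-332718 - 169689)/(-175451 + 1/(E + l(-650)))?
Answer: 94029489306/32837058259 ≈ 2.8635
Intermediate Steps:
(-332718 - 169689)/(-175451 + 1/(E + l(-650))) = (-332718 - 169689)/(-175451 + 1/(-186739 - 419)) = -502407/(-175451 + 1/(-187158)) = -502407/(-175451 - 1/187158) = -502407/(-32837058259/187158) = -502407*(-187158/32837058259) = 94029489306/32837058259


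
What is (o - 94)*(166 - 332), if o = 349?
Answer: -42330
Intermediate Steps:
(o - 94)*(166 - 332) = (349 - 94)*(166 - 332) = 255*(-166) = -42330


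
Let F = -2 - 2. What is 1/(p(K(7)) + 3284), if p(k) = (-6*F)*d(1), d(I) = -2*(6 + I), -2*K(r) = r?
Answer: 1/2948 ≈ 0.00033921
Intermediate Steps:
K(r) = -r/2
d(I) = -12 - 2*I
F = -4
p(k) = -336 (p(k) = (-6*(-4))*(-12 - 2*1) = 24*(-12 - 2) = 24*(-14) = -336)
1/(p(K(7)) + 3284) = 1/(-336 + 3284) = 1/2948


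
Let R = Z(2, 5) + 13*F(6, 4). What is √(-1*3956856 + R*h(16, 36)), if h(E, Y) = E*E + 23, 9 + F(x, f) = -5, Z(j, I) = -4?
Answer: 25*I*√6414 ≈ 2002.2*I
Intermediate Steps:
F(x, f) = -14 (F(x, f) = -9 - 5 = -14)
h(E, Y) = 23 + E² (h(E, Y) = E² + 23 = 23 + E²)
R = -186 (R = -4 + 13*(-14) = -4 - 182 = -186)
√(-1*3956856 + R*h(16, 36)) = √(-1*3956856 - 186*(23 + 16²)) = √(-3956856 - 186*(23 + 256)) = √(-3956856 - 186*279) = √(-3956856 - 51894) = √(-4008750) = 25*I*√6414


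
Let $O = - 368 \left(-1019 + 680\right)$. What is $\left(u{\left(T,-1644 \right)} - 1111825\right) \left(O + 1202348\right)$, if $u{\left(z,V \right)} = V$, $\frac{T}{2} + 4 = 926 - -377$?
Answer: $-1477684709900$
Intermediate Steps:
$T = 2598$ ($T = -8 + 2 \left(926 - -377\right) = -8 + 2 \left(926 + 377\right) = -8 + 2 \cdot 1303 = -8 + 2606 = 2598$)
$O = 124752$ ($O = \left(-368\right) \left(-339\right) = 124752$)
$\left(u{\left(T,-1644 \right)} - 1111825\right) \left(O + 1202348\right) = \left(-1644 - 1111825\right) \left(124752 + 1202348\right) = \left(-1113469\right) 1327100 = -1477684709900$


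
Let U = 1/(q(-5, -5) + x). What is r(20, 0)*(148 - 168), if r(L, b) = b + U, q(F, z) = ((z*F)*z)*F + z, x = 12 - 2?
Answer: -2/63 ≈ -0.031746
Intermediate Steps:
x = 10
q(F, z) = z + F**2*z**2 (q(F, z) = ((F*z)*z)*F + z = (F*z**2)*F + z = F**2*z**2 + z = z + F**2*z**2)
U = 1/630 (U = 1/(-5*(1 - 5*(-5)**2) + 10) = 1/(-5*(1 - 5*25) + 10) = 1/(-5*(1 - 125) + 10) = 1/(-5*(-124) + 10) = 1/(620 + 10) = 1/630 ≈ 0.0015873)
r(L, b) = 1/630 + b (r(L, b) = b + 1/630 = 1/630 + b)
r(20, 0)*(148 - 168) = (1/630 + 0)*(148 - 168) = (1/630)*(-20) = -2/63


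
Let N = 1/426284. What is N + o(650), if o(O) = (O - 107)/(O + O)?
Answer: 28934189/69271150 ≈ 0.41769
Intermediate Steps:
o(O) = (-107 + O)/(2*O) (o(O) = (-107 + O)/((2*O)) = (-107 + O)*(1/(2*O)) = (-107 + O)/(2*O))
N = 1/426284 ≈ 2.3459e-6
N + o(650) = 1/426284 + (1/2)*(-107 + 650)/650 = 1/426284 + (1/2)*(1/650)*543 = 1/426284 + 543/1300 = 28934189/69271150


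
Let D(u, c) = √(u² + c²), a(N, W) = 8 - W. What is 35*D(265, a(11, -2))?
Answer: 175*√2813 ≈ 9281.6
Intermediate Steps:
D(u, c) = √(c² + u²)
35*D(265, a(11, -2)) = 35*√((8 - 1*(-2))² + 265²) = 35*√((8 + 2)² + 70225) = 35*√(10² + 70225) = 35*√(100 + 70225) = 35*√70325 = 35*(5*√2813) = 175*√2813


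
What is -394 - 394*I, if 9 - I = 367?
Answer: 140658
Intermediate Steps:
I = -358 (I = 9 - 1*367 = 9 - 367 = -358)
-394 - 394*I = -394 - 394*(-358) = -394 + 141052 = 140658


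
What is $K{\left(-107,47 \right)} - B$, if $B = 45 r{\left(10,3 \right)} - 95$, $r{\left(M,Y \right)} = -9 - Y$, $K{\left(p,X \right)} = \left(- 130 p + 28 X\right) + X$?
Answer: $15908$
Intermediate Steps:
$K{\left(p,X \right)} = - 130 p + 29 X$
$B = -635$ ($B = 45 \left(-9 - 3\right) - 95 = 45 \left(-12\right) - 95 = -540 - 95 = -635$)
$K{\left(-107,47 \right)} - B = \left(\left(-130\right) \left(-107\right) + 29 \cdot 47\right) - -635 = \left(13910 + 1363\right) + 635 = 15273 + 635 = 15908$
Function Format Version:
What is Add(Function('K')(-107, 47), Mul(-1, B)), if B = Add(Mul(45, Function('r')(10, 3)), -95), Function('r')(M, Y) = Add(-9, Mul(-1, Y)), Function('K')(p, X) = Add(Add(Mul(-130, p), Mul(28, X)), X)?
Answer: 15908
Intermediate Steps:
Function('K')(p, X) = Add(Mul(-130, p), Mul(29, X))
B = -635 (B = Add(Mul(45, Add(-9, Mul(-1, 3))), -95) = Add(Mul(45, Add(-9, -3)), -95) = Add(Mul(45, -12), -95) = Add(-540, -95) = -635)
Add(Function('K')(-107, 47), Mul(-1, B)) = Add(Add(Mul(-130, -107), Mul(29, 47)), Mul(-1, -635)) = Add(Add(13910, 1363), 635) = Add(15273, 635) = 15908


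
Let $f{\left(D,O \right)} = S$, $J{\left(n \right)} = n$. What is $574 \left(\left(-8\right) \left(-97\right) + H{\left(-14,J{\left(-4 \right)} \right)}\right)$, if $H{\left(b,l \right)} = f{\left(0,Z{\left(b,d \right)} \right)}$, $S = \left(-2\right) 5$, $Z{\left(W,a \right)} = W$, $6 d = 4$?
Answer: $439684$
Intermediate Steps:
$d = \frac{2}{3}$ ($d = \frac{1}{6} \cdot 4 = \frac{2}{3} \approx 0.66667$)
$S = -10$
$f{\left(D,O \right)} = -10$
$H{\left(b,l \right)} = -10$
$574 \left(\left(-8\right) \left(-97\right) + H{\left(-14,J{\left(-4 \right)} \right)}\right) = 574 \left(\left(-8\right) \left(-97\right) - 10\right) = 574 \left(776 - 10\right) = 574 \cdot 766 = 439684$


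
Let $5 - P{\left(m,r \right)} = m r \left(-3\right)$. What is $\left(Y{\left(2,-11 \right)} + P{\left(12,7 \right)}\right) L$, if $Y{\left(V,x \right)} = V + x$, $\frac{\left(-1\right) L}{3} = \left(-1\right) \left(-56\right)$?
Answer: $-41664$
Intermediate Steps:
$L = -168$ ($L = - 3 \left(\left(-1\right) \left(-56\right)\right) = \left(-3\right) 56 = -168$)
$P{\left(m,r \right)} = 5 + 3 m r$ ($P{\left(m,r \right)} = 5 - m r \left(-3\right) = 5 - - 3 m r = 5 + 3 m r$)
$\left(Y{\left(2,-11 \right)} + P{\left(12,7 \right)}\right) L = \left(\left(2 - 11\right) + \left(5 + 3 \cdot 12 \cdot 7\right)\right) \left(-168\right) = \left(-9 + \left(5 + 252\right)\right) \left(-168\right) = \left(-9 + 257\right) \left(-168\right) = 248 \left(-168\right) = -41664$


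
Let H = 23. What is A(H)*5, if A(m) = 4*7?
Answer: 140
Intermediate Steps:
A(m) = 28
A(H)*5 = 28*5 = 140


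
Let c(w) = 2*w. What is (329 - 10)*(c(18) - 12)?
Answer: 7656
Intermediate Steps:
(329 - 10)*(c(18) - 12) = (329 - 10)*(2*18 - 12) = 319*(36 - 12) = 319*24 = 7656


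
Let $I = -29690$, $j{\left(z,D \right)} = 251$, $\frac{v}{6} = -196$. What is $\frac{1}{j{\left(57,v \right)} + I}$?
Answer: $- \frac{1}{29439} \approx -3.3969 \cdot 10^{-5}$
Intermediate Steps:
$v = -1176$ ($v = 6 \left(-196\right) = -1176$)
$\frac{1}{j{\left(57,v \right)} + I} = \frac{1}{251 - 29690} = \frac{1}{-29439} = - \frac{1}{29439}$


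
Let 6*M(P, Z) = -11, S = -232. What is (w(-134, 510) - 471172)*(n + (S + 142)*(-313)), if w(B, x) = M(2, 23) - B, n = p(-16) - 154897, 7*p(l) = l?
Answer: 2507170748095/42 ≈ 5.9695e+10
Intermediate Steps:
M(P, Z) = -11/6 (M(P, Z) = (1/6)*(-11) = -11/6)
p(l) = l/7
n = -1084295/7 (n = (1/7)*(-16) - 154897 = -16/7 - 154897 = -1084295/7 ≈ -1.5490e+5)
w(B, x) = -11/6 - B
(w(-134, 510) - 471172)*(n + (S + 142)*(-313)) = ((-11/6 - 1*(-134)) - 471172)*(-1084295/7 + (-232 + 142)*(-313)) = ((-11/6 + 134) - 471172)*(-1084295/7 - 90*(-313)) = (793/6 - 471172)*(-1084295/7 + 28170) = -2826239/6*(-887105/7) = 2507170748095/42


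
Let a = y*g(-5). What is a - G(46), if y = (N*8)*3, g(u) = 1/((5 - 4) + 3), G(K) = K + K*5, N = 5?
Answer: -246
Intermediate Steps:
G(K) = 6*K (G(K) = K + 5*K = 6*K)
g(u) = 1/4 (g(u) = 1/(1 + 3) = 1/4)
y = 120 (y = (5*8)*3 = 40*3 = 120)
a = 30 (a = 120*(1/4) = 30)
a - G(46) = 30 - 6*46 = 30 - 1*276 = 30 - 276 = -246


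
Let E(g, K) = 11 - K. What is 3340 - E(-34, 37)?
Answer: 3366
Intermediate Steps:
3340 - E(-34, 37) = 3340 - (11 - 1*37) = 3340 - (11 - 37) = 3340 - 1*(-26) = 3340 + 26 = 3366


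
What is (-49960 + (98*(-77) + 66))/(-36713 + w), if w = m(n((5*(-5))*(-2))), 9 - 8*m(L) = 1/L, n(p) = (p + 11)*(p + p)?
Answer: 2803072000/1791539501 ≈ 1.5646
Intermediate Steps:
n(p) = 2*p*(11 + p) (n(p) = (11 + p)*(2*p) = 2*p*(11 + p))
m(L) = 9/8 - 1/(8*L)
w = 54899/48800 (w = (-1 + 9*(2*((5*(-5))*(-2))*(11 + (5*(-5))*(-2))))/(8*((2*((5*(-5))*(-2))*(11 + (5*(-5))*(-2))))) = (-1 + 9*(2*(-25*(-2))*(11 - 25*(-2))))/(8*((2*(-25*(-2))*(11 - 25*(-2))))) = (-1 + 9*(2*50*(11 + 50)))/(8*((2*50*(11 + 50)))) = (-1 + 9*(2*50*61))/(8*((2*50*61))) = (⅛)*(-1 + 9*6100)/6100 = (⅛)*(1/6100)*(-1 + 54900) = (⅛)*(1/6100)*54899 = 54899/48800 ≈ 1.1250)
(-49960 + (98*(-77) + 66))/(-36713 + w) = (-49960 + (98*(-77) + 66))/(-36713 + 54899/48800) = (-49960 + (-7546 + 66))/(-1791539501/48800) = (-49960 - 7480)*(-48800/1791539501) = -57440*(-48800/1791539501) = 2803072000/1791539501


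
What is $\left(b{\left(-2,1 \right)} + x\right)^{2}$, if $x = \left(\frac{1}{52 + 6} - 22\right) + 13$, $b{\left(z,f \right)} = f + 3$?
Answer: $\frac{83521}{3364} \approx 24.828$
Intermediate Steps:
$b{\left(z,f \right)} = 3 + f$
$x = - \frac{521}{58}$ ($x = \left(\frac{1}{58} - 22\right) + 13 = - \frac{1275}{58} + 13 = - \frac{521}{58} \approx -8.9828$)
$\left(b{\left(-2,1 \right)} + x\right)^{2} = \left(\left(3 + 1\right) - \frac{521}{58}\right)^{2} = \left(4 - \frac{521}{58}\right)^{2} = \left(- \frac{289}{58}\right)^{2} = \frac{83521}{3364}$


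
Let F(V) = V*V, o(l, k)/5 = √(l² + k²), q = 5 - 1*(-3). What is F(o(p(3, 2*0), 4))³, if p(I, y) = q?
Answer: 8000000000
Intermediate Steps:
q = 8 (q = 5 + 3 = 8)
p(I, y) = 8
o(l, k) = 5*√(k² + l²) (o(l, k) = 5*√(l² + k²) = 5*√(k² + l²))
F(V) = V²
F(o(p(3, 2*0), 4))³ = ((5*√(4² + 8²))²)³ = ((5*√(16 + 64))²)³ = ((5*√80)²)³ = ((5*(4*√5))²)³ = ((20*√5)²)³ = 2000³ = 8000000000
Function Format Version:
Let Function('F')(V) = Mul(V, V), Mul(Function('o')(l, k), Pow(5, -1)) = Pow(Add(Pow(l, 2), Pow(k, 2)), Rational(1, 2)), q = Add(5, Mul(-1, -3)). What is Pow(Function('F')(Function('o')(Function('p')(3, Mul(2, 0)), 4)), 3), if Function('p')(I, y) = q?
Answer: 8000000000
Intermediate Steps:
q = 8 (q = Add(5, 3) = 8)
Function('p')(I, y) = 8
Function('o')(l, k) = Mul(5, Pow(Add(Pow(k, 2), Pow(l, 2)), Rational(1, 2))) (Function('o')(l, k) = Mul(5, Pow(Add(Pow(l, 2), Pow(k, 2)), Rational(1, 2))) = Mul(5, Pow(Add(Pow(k, 2), Pow(l, 2)), Rational(1, 2))))
Function('F')(V) = Pow(V, 2)
Pow(Function('F')(Function('o')(Function('p')(3, Mul(2, 0)), 4)), 3) = Pow(Pow(Mul(5, Pow(Add(Pow(4, 2), Pow(8, 2)), Rational(1, 2))), 2), 3) = Pow(Pow(Mul(5, Pow(Add(16, 64), Rational(1, 2))), 2), 3) = Pow(Pow(Mul(5, Pow(80, Rational(1, 2))), 2), 3) = Pow(Pow(Mul(5, Mul(4, Pow(5, Rational(1, 2)))), 2), 3) = Pow(Pow(Mul(20, Pow(5, Rational(1, 2))), 2), 3) = Pow(2000, 3) = 8000000000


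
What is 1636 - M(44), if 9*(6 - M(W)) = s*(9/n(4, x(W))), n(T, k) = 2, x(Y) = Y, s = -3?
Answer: 3257/2 ≈ 1628.5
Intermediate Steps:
M(W) = 15/2 (M(W) = 6 - (-1)*9/2/3 = 6 - (-1)*9*(½)/3 = 6 - (-1)*9/(3*2) = 6 - ⅑*(-27/2) = 6 + 3/2 = 15/2)
1636 - M(44) = 1636 - 1*15/2 = 1636 - 15/2 = 3257/2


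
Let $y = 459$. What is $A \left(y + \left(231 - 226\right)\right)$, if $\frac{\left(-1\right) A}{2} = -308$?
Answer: $285824$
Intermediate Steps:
$A = 616$ ($A = \left(-2\right) \left(-308\right) = 616$)
$A \left(y + \left(231 - 226\right)\right) = 616 \left(459 + \left(231 - 226\right)\right) = 616 \left(459 + 5\right) = 616 \cdot 464 = 285824$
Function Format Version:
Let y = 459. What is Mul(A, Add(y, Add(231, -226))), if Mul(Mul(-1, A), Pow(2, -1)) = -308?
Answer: 285824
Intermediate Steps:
A = 616 (A = Mul(-2, -308) = 616)
Mul(A, Add(y, Add(231, -226))) = Mul(616, Add(459, Add(231, -226))) = Mul(616, Add(459, 5)) = Mul(616, 464) = 285824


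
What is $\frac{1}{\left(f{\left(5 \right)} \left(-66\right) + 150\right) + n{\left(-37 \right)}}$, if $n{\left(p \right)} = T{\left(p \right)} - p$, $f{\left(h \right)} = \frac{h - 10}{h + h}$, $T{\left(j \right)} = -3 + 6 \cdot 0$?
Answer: $\frac{1}{217} \approx 0.0046083$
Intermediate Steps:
$T{\left(j \right)} = -3$ ($T{\left(j \right)} = -3 + 0 = -3$)
$f{\left(h \right)} = \frac{-10 + h}{2 h}$
$n{\left(p \right)} = -3 - p$
$\frac{1}{\left(f{\left(5 \right)} \left(-66\right) + 150\right) + n{\left(-37 \right)}} = \frac{1}{\left(\frac{-10 + 5}{2 \cdot 5} \left(-66\right) + 150\right) - -34} = \frac{1}{\left(\frac{1}{2} \cdot \frac{1}{5} \left(-5\right) \left(-66\right) + 150\right) + \left(-3 + 37\right)} = \frac{1}{\left(\left(- \frac{1}{2}\right) \left(-66\right) + 150\right) + 34} = \frac{1}{\left(33 + 150\right) + 34} = \frac{1}{183 + 34} = \frac{1}{217}$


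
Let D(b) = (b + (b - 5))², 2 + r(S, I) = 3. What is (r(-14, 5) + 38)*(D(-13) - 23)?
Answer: 36582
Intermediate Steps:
r(S, I) = 1 (r(S, I) = -2 + 3 = 1)
D(b) = (-5 + 2*b)² (D(b) = (b + (-5 + b))² = (-5 + 2*b)²)
(r(-14, 5) + 38)*(D(-13) - 23) = (1 + 38)*((-5 + 2*(-13))² - 23) = 39*((-5 - 26)² - 23) = 39*((-31)² - 23) = 39*(961 - 23) = 39*938 = 36582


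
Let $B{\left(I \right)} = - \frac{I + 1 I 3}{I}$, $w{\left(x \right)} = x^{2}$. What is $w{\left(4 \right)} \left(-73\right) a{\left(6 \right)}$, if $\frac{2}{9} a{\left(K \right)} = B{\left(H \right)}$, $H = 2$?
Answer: $21024$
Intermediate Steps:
$B{\left(I \right)} = -4$ ($B{\left(I \right)} = - \frac{I + I 3}{I} = - \frac{I + 3 I}{I} = - \frac{4 I}{I} = \left(-1\right) 4 = -4$)
$a{\left(K \right)} = -18$ ($a{\left(K \right)} = \frac{9}{2} \left(-4\right) = -18$)
$w{\left(4 \right)} \left(-73\right) a{\left(6 \right)} = 4^{2} \left(-73\right) \left(-18\right) = 16 \left(-73\right) \left(-18\right) = \left(-1168\right) \left(-18\right) = 21024$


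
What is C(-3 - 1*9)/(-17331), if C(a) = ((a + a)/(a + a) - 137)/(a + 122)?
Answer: 68/953205 ≈ 7.1338e-5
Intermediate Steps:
C(a) = -136/(122 + a) (C(a) = ((2*a)/((2*a)) - 137)/(122 + a) = ((2*a)*(1/(2*a)) - 137)/(122 + a) = (1 - 137)/(122 + a) = -136/(122 + a))
C(-3 - 1*9)/(-17331) = -136/(122 + (-3 - 1*9))/(-17331) = -136/(122 + (-3 - 9))*(-1/17331) = -136/(122 - 12)*(-1/17331) = -136/110*(-1/17331) = -136*1/110*(-1/17331) = -68/55*(-1/17331) = 68/953205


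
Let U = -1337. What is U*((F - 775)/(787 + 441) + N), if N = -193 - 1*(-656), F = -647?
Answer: -379134427/614 ≈ -6.1748e+5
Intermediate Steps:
N = 463 (N = -193 + 656 = 463)
U*((F - 775)/(787 + 441) + N) = -1337*((-647 - 775)/(787 + 441) + 463) = -1337*(-1422/1228 + 463) = -1337*(-1422*1/1228 + 463) = -1337*(-711/614 + 463) = -1337*283571/614 = -379134427/614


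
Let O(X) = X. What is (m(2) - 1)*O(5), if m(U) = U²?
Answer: 15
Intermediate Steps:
(m(2) - 1)*O(5) = (2² - 1)*5 = (4 - 1)*5 = 3*5 = 15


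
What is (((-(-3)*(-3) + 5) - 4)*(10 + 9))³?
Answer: -3511808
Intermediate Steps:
(((-(-3)*(-3) + 5) - 4)*(10 + 9))³ = (((-3*3 + 5) - 4)*19)³ = (((-9 + 5) - 4)*19)³ = ((-4 - 4)*19)³ = (-8*19)³ = (-152)³ = -3511808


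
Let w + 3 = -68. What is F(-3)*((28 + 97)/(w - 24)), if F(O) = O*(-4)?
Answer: -300/19 ≈ -15.789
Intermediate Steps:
w = -71 (w = -3 - 68 = -71)
F(O) = -4*O
F(-3)*((28 + 97)/(w - 24)) = (-4*(-3))*((28 + 97)/(-71 - 24)) = 12*(125/(-95)) = 12*(125*(-1/95)) = 12*(-25/19) = -300/19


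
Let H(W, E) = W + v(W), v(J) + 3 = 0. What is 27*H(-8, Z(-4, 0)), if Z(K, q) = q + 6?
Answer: -297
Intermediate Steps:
v(J) = -3 (v(J) = -3 + 0 = -3)
Z(K, q) = 6 + q
H(W, E) = -3 + W (H(W, E) = W - 3 = -3 + W)
27*H(-8, Z(-4, 0)) = 27*(-3 - 8) = 27*(-11) = -297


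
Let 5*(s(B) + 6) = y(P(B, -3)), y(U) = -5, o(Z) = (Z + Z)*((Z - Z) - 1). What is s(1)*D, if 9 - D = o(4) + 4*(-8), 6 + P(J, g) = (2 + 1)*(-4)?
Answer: -343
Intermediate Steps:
o(Z) = -2*Z (o(Z) = (2*Z)*(0 - 1) = (2*Z)*(-1) = -2*Z)
P(J, g) = -18 (P(J, g) = -6 + (2 + 1)*(-4) = -6 + 3*(-4) = -6 - 12 = -18)
s(B) = -7 (s(B) = -6 + (1/5)*(-5) = -6 - 1 = -7)
D = 49 (D = 9 - (-2*4 + 4*(-8)) = 9 - (-8 - 32) = 9 - 1*(-40) = 9 + 40 = 49)
s(1)*D = -7*49 = -343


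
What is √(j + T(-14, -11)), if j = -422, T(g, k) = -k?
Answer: I*√411 ≈ 20.273*I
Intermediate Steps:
√(j + T(-14, -11)) = √(-422 - 1*(-11)) = √(-422 + 11) = √(-411) = I*√411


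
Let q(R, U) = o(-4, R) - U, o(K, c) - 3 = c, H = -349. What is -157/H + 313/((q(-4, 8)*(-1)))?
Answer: 110650/3141 ≈ 35.228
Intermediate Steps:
o(K, c) = 3 + c
q(R, U) = 3 + R - U (q(R, U) = (3 + R) - U = 3 + R - U)
-157/H + 313/((q(-4, 8)*(-1))) = -157/(-349) + 313/(((3 - 4 - 1*8)*(-1))) = -157*(-1/349) + 313/(((3 - 4 - 8)*(-1))) = 157/349 + 313/((-9*(-1))) = 157/349 + 313/9 = 110650/3141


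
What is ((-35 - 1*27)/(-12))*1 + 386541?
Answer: 2319277/6 ≈ 3.8655e+5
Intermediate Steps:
((-35 - 1*27)/(-12))*1 + 386541 = -(-35 - 27)/12*1 + 386541 = -1/12*(-62)*1 + 386541 = (31/6)*1 + 386541 = 31/6 + 386541 = 2319277/6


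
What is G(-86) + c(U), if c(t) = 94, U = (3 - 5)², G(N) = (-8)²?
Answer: 158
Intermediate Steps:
G(N) = 64
U = 4 (U = (-2)² = 4)
G(-86) + c(U) = 64 + 94 = 158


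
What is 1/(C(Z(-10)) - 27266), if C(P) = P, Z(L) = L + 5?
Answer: -1/27271 ≈ -3.6669e-5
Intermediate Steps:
Z(L) = 5 + L
1/(C(Z(-10)) - 27266) = 1/((5 - 10) - 27266) = 1/(-5 - 27266) = 1/(-27271) = -1/27271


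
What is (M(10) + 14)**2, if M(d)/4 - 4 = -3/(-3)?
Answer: 1156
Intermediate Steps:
M(d) = 20 (M(d) = 16 + 4*(-3/(-3)) = 16 + 4*(-3*(-1/3)) = 16 + 4*1 = 16 + 4 = 20)
(M(10) + 14)**2 = (20 + 14)**2 = 34**2 = 1156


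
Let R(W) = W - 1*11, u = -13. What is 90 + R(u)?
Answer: 66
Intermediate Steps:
R(W) = -11 + W (R(W) = W - 11 = -11 + W)
90 + R(u) = 90 + (-11 - 13) = 90 - 24 = 66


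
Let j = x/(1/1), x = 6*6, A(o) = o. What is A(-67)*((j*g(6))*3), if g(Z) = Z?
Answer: -43416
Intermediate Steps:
x = 36
j = 36 (j = 36/(1/1) = 36/1 = 36*1 = 36)
A(-67)*((j*g(6))*3) = -67*36*6*3 = -14472*3 = -67*648 = -43416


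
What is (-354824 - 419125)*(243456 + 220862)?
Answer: -359358451782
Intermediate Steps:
(-354824 - 419125)*(243456 + 220862) = -773949*464318 = -359358451782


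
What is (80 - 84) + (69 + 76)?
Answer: 141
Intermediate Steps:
(80 - 84) + (69 + 76) = -4 + 145 = 141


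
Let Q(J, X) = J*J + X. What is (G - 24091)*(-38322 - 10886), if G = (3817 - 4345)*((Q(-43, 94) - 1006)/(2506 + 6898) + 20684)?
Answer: 1266239445988216/2351 ≈ 5.3860e+11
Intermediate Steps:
Q(J, X) = X + J**2 (Q(J, X) = J**2 + X = X + J**2)
G = -25675752036/2351 (G = (3817 - 4345)*(((94 + (-43)**2) - 1006)/(2506 + 6898) + 20684) = -528*(((94 + 1849) - 1006)/9404 + 20684) = -528*((1943 - 1006)*(1/9404) + 20684) = -528*(937*(1/9404) + 20684) = -528*(937/9404 + 20684) = -528*194513273/9404 = -25675752036/2351 ≈ -1.0921e+7)
(G - 24091)*(-38322 - 10886) = (-25675752036/2351 - 24091)*(-38322 - 10886) = -25732389977/2351*(-49208) = 1266239445988216/2351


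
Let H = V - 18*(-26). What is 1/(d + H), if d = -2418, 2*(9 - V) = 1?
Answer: -2/3883 ≈ -0.00051507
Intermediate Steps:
V = 17/2 (V = 9 - ½*1 = 9 - ½ = 17/2 ≈ 8.5000)
H = 953/2 (H = 17/2 - 18*(-26) = 17/2 + 468 = 953/2 ≈ 476.50)
1/(d + H) = 1/(-2418 + 953/2) = 1/(-3883/2) = -2/3883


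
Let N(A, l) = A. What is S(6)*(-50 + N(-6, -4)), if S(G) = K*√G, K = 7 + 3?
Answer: -560*√6 ≈ -1371.7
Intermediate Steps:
K = 10
S(G) = 10*√G
S(6)*(-50 + N(-6, -4)) = (10*√6)*(-50 - 6) = (10*√6)*(-56) = -560*√6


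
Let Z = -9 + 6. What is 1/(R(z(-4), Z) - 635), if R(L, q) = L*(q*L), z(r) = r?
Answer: -1/683 ≈ -0.0014641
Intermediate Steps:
Z = -3
R(L, q) = q*L**2 (R(L, q) = L*(L*q) = q*L**2)
1/(R(z(-4), Z) - 635) = 1/(-3*(-4)**2 - 635) = 1/(-3*16 - 635) = 1/(-48 - 635) = 1/(-683) = -1/683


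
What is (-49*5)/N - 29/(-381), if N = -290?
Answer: 20351/22098 ≈ 0.92094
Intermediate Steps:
(-49*5)/N - 29/(-381) = -49*5/(-290) - 29/(-381) = -245*(-1/290) - 29*(-1/381) = 49/58 + 29/381 = 20351/22098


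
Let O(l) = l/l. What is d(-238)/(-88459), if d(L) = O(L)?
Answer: -1/88459 ≈ -1.1305e-5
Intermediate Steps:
O(l) = 1
d(L) = 1
d(-238)/(-88459) = 1/(-88459) = 1*(-1/88459) = -1/88459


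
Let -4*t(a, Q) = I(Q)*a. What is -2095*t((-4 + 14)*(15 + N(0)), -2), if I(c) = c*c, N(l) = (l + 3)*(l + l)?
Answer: 314250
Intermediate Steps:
N(l) = 2*l*(3 + l) (N(l) = (3 + l)*(2*l) = 2*l*(3 + l))
I(c) = c**2
t(a, Q) = -a*Q**2/4 (t(a, Q) = -Q**2*a/4 = -a*Q**2/4)
-2095*t((-4 + 14)*(15 + N(0)), -2) = -(-2095)*(-4 + 14)*(15 + 2*0*(3 + 0))*(-2)**2/4 = -(-2095)*10*(15 + 2*0*3)*4/4 = -(-2095)*10*(15 + 0)*4/4 = -(-2095)*10*15*4/4 = -(-2095)*150*4/4 = -2095*(-150) = 314250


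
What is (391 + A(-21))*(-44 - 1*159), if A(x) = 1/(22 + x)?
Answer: -79576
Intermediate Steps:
(391 + A(-21))*(-44 - 1*159) = (391 + 1/(22 - 21))*(-44 - 1*159) = (391 + 1/1)*(-44 - 159) = (391 + 1)*(-203) = 392*(-203) = -79576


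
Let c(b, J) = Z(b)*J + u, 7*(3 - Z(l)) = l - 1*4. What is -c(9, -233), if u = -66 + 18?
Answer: 4064/7 ≈ 580.57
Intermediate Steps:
u = -48
Z(l) = 25/7 - l/7 (Z(l) = 3 - (l - 1*4)/7 = 3 - (l - 4)/7 = 3 - (-4 + l)/7 = 3 + (4/7 - l/7) = 25/7 - l/7)
c(b, J) = -48 + J*(25/7 - b/7) (c(b, J) = (25/7 - b/7)*J - 48 = J*(25/7 - b/7) - 48 = -48 + J*(25/7 - b/7))
-c(9, -233) = -(-48 - ⅐*(-233)*(-25 + 9)) = -(-48 - ⅐*(-233)*(-16)) = -(-48 - 3728/7) = -1*(-4064/7) = 4064/7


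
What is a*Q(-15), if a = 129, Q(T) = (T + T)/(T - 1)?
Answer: 1935/8 ≈ 241.88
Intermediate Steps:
Q(T) = 2*T/(-1 + T) (Q(T) = (2*T)/(-1 + T) = 2*T/(-1 + T))
a*Q(-15) = 129*(2*(-15)/(-1 - 15)) = 129*(2*(-15)/(-16)) = 129*(2*(-15)*(-1/16)) = 129*(15/8) = 1935/8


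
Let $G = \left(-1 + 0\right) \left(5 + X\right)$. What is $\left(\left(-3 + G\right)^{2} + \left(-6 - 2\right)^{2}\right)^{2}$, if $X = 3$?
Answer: $34225$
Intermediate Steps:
$G = -8$ ($G = \left(-1 + 0\right) \left(5 + 3\right) = \left(-1\right) 8 = -8$)
$\left(\left(-3 + G\right)^{2} + \left(-6 - 2\right)^{2}\right)^{2} = \left(\left(-3 - 8\right)^{2} + \left(-6 - 2\right)^{2}\right)^{2} = \left(\left(-11\right)^{2} + \left(-8\right)^{2}\right)^{2} = \left(121 + 64\right)^{2} = 185^{2} = 34225$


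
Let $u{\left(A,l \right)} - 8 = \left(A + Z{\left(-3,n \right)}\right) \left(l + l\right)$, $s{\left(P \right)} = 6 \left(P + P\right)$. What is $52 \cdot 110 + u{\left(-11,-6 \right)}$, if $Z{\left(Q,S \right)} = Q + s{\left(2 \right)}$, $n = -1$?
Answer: $5608$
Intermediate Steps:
$s{\left(P \right)} = 12 P$ ($s{\left(P \right)} = 6 \cdot 2 P = 12 P$)
$Z{\left(Q,S \right)} = 24 + Q$ ($Z{\left(Q,S \right)} = Q + 12 \cdot 2 = Q + 24 = 24 + Q$)
$u{\left(A,l \right)} = 8 + 2 l \left(21 + A\right)$ ($u{\left(A,l \right)} = 8 + \left(A + \left(24 - 3\right)\right) \left(l + l\right) = 8 + \left(A + 21\right) 2 l = 8 + \left(21 + A\right) 2 l = 8 + 2 l \left(21 + A\right)$)
$52 \cdot 110 + u{\left(-11,-6 \right)} = 52 \cdot 110 + \left(8 + 42 \left(-6\right) + 2 \left(-11\right) \left(-6\right)\right) = 5720 + \left(8 - 252 + 132\right) = 5720 - 112 = 5608$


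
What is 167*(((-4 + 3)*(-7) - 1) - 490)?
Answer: -80828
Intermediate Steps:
167*(((-4 + 3)*(-7) - 1) - 490) = 167*((-1*(-7) - 1) - 490) = 167*((7 - 1) - 490) = 167*(6 - 490) = 167*(-484) = -80828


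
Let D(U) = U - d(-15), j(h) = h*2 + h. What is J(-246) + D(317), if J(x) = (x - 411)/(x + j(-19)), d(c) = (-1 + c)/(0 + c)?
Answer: 481924/1515 ≈ 318.10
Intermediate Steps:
j(h) = 3*h (j(h) = 2*h + h = 3*h)
d(c) = (-1 + c)/c
J(x) = (-411 + x)/(-57 + x) (J(x) = (x - 411)/(x + 3*(-19)) = (-411 + x)/(x - 57) = (-411 + x)/(-57 + x))
D(U) = -16/15 + U (D(U) = U - (-1 - 15)/(-15) = U - (-1)*(-16)/15 = U - 1*16/15 = U - 16/15 = -16/15 + U)
J(-246) + D(317) = (-411 - 246)/(-57 - 246) + (-16/15 + 317) = -657/(-303) + 4739/15 = -1/303*(-657) + 4739/15 = 219/101 + 4739/15 = 481924/1515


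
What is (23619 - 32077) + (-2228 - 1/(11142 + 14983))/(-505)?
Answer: -111529244749/13193125 ≈ -8453.6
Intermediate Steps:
(23619 - 32077) + (-2228 - 1/(11142 + 14983))/(-505) = -8458 + (-2228 - 1/26125)*(-1/505) = -8458 - 58206501/26125*(-1/505) = -8458 + 58206501/13193125 = -111529244749/13193125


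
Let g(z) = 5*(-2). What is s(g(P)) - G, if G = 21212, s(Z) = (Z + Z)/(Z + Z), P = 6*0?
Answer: -21211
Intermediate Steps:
P = 0
g(z) = -10
s(Z) = 1 (s(Z) = (2*Z)/((2*Z)) = (2*Z)*(1/(2*Z)) = 1)
s(g(P)) - G = 1 - 1*21212 = 1 - 21212 = -21211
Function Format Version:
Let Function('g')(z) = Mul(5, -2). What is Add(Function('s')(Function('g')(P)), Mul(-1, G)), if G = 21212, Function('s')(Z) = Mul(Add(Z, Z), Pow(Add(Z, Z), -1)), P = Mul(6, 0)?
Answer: -21211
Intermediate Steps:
P = 0
Function('g')(z) = -10
Function('s')(Z) = 1 (Function('s')(Z) = Mul(Mul(2, Z), Pow(Mul(2, Z), -1)) = Mul(Mul(2, Z), Mul(Rational(1, 2), Pow(Z, -1))) = 1)
Add(Function('s')(Function('g')(P)), Mul(-1, G)) = Add(1, Mul(-1, 21212)) = Add(1, -21212) = -21211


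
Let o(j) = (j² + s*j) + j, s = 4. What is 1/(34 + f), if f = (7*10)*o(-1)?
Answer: -1/246 ≈ -0.0040650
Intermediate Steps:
o(j) = j² + 5*j (o(j) = (j² + 4*j) + j = j² + 5*j)
f = -280 (f = (7*10)*(-(5 - 1)) = 70*(-1*4) = 70*(-4) = -280)
1/(34 + f) = 1/(34 - 280) = 1/(-246) = -1/246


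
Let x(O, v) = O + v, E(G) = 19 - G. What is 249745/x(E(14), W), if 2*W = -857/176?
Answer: 87910240/903 ≈ 97354.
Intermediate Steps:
W = -857/352 (W = (-857/176)/2 = (-857*1/176)/2 = (½)*(-857/176) = -857/352 ≈ -2.4347)
249745/x(E(14), W) = 249745/((19 - 1*14) - 857/352) = 249745/((19 - 14) - 857/352) = 249745/(5 - 857/352) = 249745/(903/352) = 249745*(352/903) = 87910240/903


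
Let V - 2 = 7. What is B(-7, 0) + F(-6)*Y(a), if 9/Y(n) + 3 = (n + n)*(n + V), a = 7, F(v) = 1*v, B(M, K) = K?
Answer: -54/221 ≈ -0.24434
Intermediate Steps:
V = 9 (V = 2 + 7 = 9)
F(v) = v
Y(n) = 9/(-3 + 2*n*(9 + n)) (Y(n) = 9/(-3 + (n + n)*(n + 9)) = 9/(-3 + (2*n)*(9 + n)) = 9/(-3 + 2*n*(9 + n)))
B(-7, 0) + F(-6)*Y(a) = 0 - 54/(-3 + 2*7**2 + 18*7) = 0 - 54/(-3 + 2*49 + 126) = 0 - 54/(-3 + 98 + 126) = 0 - 54/221 = -54/221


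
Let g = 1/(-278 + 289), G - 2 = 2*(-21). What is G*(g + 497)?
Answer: -218720/11 ≈ -19884.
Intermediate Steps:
G = -40 (G = 2 + 2*(-21) = 2 - 42 = -40)
g = 1/11 ≈ 0.090909
G*(g + 497) = -40*(1/11 + 497) = -40*5468/11 = -218720/11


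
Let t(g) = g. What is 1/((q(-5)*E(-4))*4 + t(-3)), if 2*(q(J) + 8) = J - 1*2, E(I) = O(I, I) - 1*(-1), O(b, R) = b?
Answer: 1/135 ≈ 0.0074074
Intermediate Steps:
E(I) = 1 + I (E(I) = I - 1*(-1) = I + 1 = 1 + I)
q(J) = -9 + J/2 (q(J) = -8 + (J - 1*2)/2 = -8 + (J - 2)/2 = -8 + (-2 + J)/2 = -8 + (-1 + J/2) = -9 + J/2)
1/((q(-5)*E(-4))*4 + t(-3)) = 1/(((-9 + (1/2)*(-5))*(1 - 4))*4 - 3) = 1/(((-9 - 5/2)*(-3))*4 - 3) = 1/(-23/2*(-3)*4 - 3) = 1/((69/2)*4 - 3) = 1/(138 - 3) = 1/135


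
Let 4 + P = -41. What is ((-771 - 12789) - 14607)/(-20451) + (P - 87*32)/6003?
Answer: 537346/593079 ≈ 0.90603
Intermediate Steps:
P = -45 (P = -4 - 41 = -45)
((-771 - 12789) - 14607)/(-20451) + (P - 87*32)/6003 = ((-771 - 12789) - 14607)/(-20451) + (-45 - 87*32)/6003 = (-13560 - 14607)*(-1/20451) + (-45 - 2784)*(1/6003) = -28167*(-1/20451) - 2829*1/6003 = 9389/6817 - 41/87 = 537346/593079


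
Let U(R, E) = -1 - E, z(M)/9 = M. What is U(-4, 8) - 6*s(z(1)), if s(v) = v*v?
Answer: -495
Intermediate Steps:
z(M) = 9*M
s(v) = v²
U(-4, 8) - 6*s(z(1)) = (-1 - 1*8) - 6*(9*1)² = (-1 - 8) - 6*9² = -9 - 6*81 = -9 - 486 = -495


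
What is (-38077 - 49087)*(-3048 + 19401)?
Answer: -1425392892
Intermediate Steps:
(-38077 - 49087)*(-3048 + 19401) = -87164*16353 = -1425392892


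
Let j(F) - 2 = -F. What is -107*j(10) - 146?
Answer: 710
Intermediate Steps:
j(F) = 2 - F
-107*j(10) - 146 = -107*(2 - 1*10) - 146 = -107*(2 - 10) - 146 = -107*(-8) - 146 = 856 - 146 = 710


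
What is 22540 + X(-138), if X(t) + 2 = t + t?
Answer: 22262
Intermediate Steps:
X(t) = -2 + 2*t (X(t) = -2 + (t + t) = -2 + 2*t)
22540 + X(-138) = 22540 + (-2 + 2*(-138)) = 22540 + (-2 - 276) = 22540 - 278 = 22262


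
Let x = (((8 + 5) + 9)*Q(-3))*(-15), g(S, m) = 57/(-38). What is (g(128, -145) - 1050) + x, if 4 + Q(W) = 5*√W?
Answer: 537/2 - 1650*I*√3 ≈ 268.5 - 2857.9*I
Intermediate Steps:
g(S, m) = -3/2 (g(S, m) = 57*(-1/38) = -3/2)
Q(W) = -4 + 5*√W
x = 1320 - 1650*I*√3 (x = (((8 + 5) + 9)*(-4 + 5*√(-3)))*(-15) = ((13 + 9)*(-4 + 5*(I*√3)))*(-15) = (22*(-4 + 5*I*√3))*(-15) = (-88 + 110*I*√3)*(-15) = 1320 - 1650*I*√3 ≈ 1320.0 - 2857.9*I)
(g(128, -145) - 1050) + x = (-3/2 - 1050) + (1320 - 1650*I*√3) = -2103/2 + (1320 - 1650*I*√3) = 537/2 - 1650*I*√3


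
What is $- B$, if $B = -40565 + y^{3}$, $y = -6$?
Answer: $40781$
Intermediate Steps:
$B = -40781$ ($B = -40565 + \left(-6\right)^{3} = -40565 - 216 = -40781$)
$- B = \left(-1\right) \left(-40781\right) = 40781$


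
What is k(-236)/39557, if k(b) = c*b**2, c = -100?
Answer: -5569600/39557 ≈ -140.80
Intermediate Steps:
k(b) = -100*b**2
k(-236)/39557 = -100*(-236)**2/39557 = -100*55696*(1/39557) = -5569600*1/39557 = -5569600/39557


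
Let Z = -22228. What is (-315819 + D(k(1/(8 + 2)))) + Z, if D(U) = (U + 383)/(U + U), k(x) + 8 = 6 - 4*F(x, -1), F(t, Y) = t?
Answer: -8115031/24 ≈ -3.3813e+5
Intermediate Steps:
k(x) = -2 - 4*x (k(x) = -8 + (6 - 4*x) = -2 - 4*x)
D(U) = (383 + U)/(2*U) (D(U) = (383 + U)/((2*U)) = (383 + U)*(1/(2*U)) = (383 + U)/(2*U))
(-315819 + D(k(1/(8 + 2)))) + Z = (-315819 + (383 + (-2 - 4/(8 + 2)))/(2*(-2 - 4/(8 + 2)))) - 22228 = (-315819 + (383 + (-2 - 4/10))/(2*(-2 - 4/10))) - 22228 = (-315819 + (383 + (-2 - 4*⅒))/(2*(-2 - 4*⅒))) - 22228 = (-315819 + (383 + (-2 - ⅖))/(2*(-2 - ⅖))) - 22228 = (-315819 + (383 - 12/5)/(2*(-12/5))) - 22228 = (-315819 + (½)*(-5/12)*(1903/5)) - 22228 = (-315819 - 1903/24) - 22228 = -7581559/24 - 22228 = -8115031/24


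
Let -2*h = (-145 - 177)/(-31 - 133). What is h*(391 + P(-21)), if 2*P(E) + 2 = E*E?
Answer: -196581/328 ≈ -599.33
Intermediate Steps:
P(E) = -1 + E²/2 (P(E) = -1 + (E*E)/2 = -1 + E²/2)
h = -161/164 (h = -(-145 - 177)/(2*(-31 - 133)) = -(-161)/(-164) = -(-161)*(-1)/164 = -½*161/82 = -161/164 ≈ -0.98171)
h*(391 + P(-21)) = -161*(391 + (-1 + (½)*(-21)²))/164 = -161*(391 + (-1 + (½)*441))/164 = -161*(391 + (-1 + 441/2))/164 = -161*(391 + 439/2)/164 = -161/164*1221/2 = -196581/328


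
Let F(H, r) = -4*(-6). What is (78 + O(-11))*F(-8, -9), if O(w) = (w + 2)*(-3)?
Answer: 2520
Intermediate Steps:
F(H, r) = 24
O(w) = -6 - 3*w (O(w) = (2 + w)*(-3) = -6 - 3*w)
(78 + O(-11))*F(-8, -9) = (78 + (-6 - 3*(-11)))*24 = (78 + (-6 + 33))*24 = (78 + 27)*24 = 105*24 = 2520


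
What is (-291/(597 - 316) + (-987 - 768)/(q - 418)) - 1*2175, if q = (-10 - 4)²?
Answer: -45084099/20794 ≈ -2168.1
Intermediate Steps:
q = 196 (q = (-14)² = 196)
(-291/(597 - 316) + (-987 - 768)/(q - 418)) - 1*2175 = (-291/(597 - 316) + (-987 - 768)/(196 - 418)) - 1*2175 = (-291/281 - 1755/(-222)) - 2175 = (-291*1/281 - 1755*(-1/222)) - 2175 = (-291/281 + 585/74) - 2175 = 142851/20794 - 2175 = -45084099/20794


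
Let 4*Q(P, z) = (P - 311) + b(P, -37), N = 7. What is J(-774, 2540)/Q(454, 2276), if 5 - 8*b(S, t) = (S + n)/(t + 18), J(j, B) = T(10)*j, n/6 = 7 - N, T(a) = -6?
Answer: 2823552/22285 ≈ 126.70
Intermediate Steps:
n = 0 (n = 6*(7 - 1*7) = 6*(7 - 7) = 6*0 = 0)
J(j, B) = -6*j
b(S, t) = 5/8 - S/(8*(18 + t)) (b(S, t) = 5/8 - (S + 0)/(8*(t + 18)) = 5/8 - S/(8*(18 + t)))
Q(P, z) = -2483/32 + 153*P/608 (Q(P, z) = ((P - 311) + (90 - P + 5*(-37))/(8*(18 - 37)))/4 = ((-311 + P) + (1/8)*(90 - P - 185)/(-19))/4 = ((-311 + P) + (1/8)*(-1/19)*(-95 - P))/4 = ((-311 + P) + (5/8 + P/152))/4 = (-2483/8 + 153*P/152)/4 = -2483/32 + 153*P/608)
J(-774, 2540)/Q(454, 2276) = (-6*(-774))/(-2483/32 + (153/608)*454) = 4644/(-2483/32 + 34731/304) = 4644/(22285/608) = 4644*(608/22285) = 2823552/22285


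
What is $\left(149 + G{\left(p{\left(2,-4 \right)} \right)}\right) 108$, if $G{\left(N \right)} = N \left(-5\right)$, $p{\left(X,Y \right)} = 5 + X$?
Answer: $12312$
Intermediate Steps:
$G{\left(N \right)} = - 5 N$
$\left(149 + G{\left(p{\left(2,-4 \right)} \right)}\right) 108 = \left(149 - 5 \left(5 + 2\right)\right) 108 = \left(149 - 35\right) 108 = 114 \cdot 108 = 12312$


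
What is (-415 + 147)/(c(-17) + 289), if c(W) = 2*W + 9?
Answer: -67/66 ≈ -1.0152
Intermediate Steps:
c(W) = 9 + 2*W
(-415 + 147)/(c(-17) + 289) = (-415 + 147)/((9 + 2*(-17)) + 289) = -268/((9 - 34) + 289) = -268/(-25 + 289) = -268/264 = -268*1/264 = -67/66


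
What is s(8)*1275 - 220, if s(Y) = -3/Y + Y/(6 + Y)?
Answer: 1705/56 ≈ 30.446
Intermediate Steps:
s(8)*1275 - 220 = ((-18 + 8² - 3*8)/(8*(6 + 8)))*1275 - 220 = ((⅛)*(-18 + 64 - 24)/14)*1275 - 220 = ((⅛)*(1/14)*22)*1275 - 220 = (11/56)*1275 - 220 = 14025/56 - 220 = 1705/56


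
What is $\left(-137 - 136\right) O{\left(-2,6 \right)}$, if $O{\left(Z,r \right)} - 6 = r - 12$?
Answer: $0$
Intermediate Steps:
$O{\left(Z,r \right)} = -6 + r$ ($O{\left(Z,r \right)} = 6 + \left(r - 12\right) = 6 + \left(-12 + r\right) = -6 + r$)
$\left(-137 - 136\right) O{\left(-2,6 \right)} = \left(-137 - 136\right) \left(-6 + 6\right) = \left(-273\right) 0 = 0$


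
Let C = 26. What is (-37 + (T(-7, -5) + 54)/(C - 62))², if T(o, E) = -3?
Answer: 212521/144 ≈ 1475.8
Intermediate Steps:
(-37 + (T(-7, -5) + 54)/(C - 62))² = (-37 + (-3 + 54)/(26 - 62))² = (-37 + 51/(-36))² = (-37 + 51*(-1/36))² = (-37 - 17/12)² = (-461/12)² = 212521/144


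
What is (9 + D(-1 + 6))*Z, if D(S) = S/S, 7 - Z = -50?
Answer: 570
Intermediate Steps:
Z = 57 (Z = 7 - 1*(-50) = 7 + 50 = 57)
D(S) = 1
(9 + D(-1 + 6))*Z = (9 + 1)*57 = 10*57 = 570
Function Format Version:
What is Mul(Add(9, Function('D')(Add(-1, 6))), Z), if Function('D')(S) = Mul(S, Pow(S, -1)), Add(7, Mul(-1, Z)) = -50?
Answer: 570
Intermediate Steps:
Z = 57 (Z = Add(7, Mul(-1, -50)) = Add(7, 50) = 57)
Function('D')(S) = 1
Mul(Add(9, Function('D')(Add(-1, 6))), Z) = Mul(Add(9, 1), 57) = Mul(10, 57) = 570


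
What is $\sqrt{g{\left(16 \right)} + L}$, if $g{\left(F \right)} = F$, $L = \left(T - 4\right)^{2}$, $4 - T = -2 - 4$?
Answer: $2 \sqrt{13} \approx 7.2111$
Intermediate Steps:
$T = 10$ ($T = 4 - \left(-2 - 4\right) = 4 - -6 = 4 + 6 = 10$)
$L = 36$ ($L = \left(10 - 4\right)^{2} = 6^{2} = 36$)
$\sqrt{g{\left(16 \right)} + L} = \sqrt{16 + 36} = \sqrt{52} = 2 \sqrt{13}$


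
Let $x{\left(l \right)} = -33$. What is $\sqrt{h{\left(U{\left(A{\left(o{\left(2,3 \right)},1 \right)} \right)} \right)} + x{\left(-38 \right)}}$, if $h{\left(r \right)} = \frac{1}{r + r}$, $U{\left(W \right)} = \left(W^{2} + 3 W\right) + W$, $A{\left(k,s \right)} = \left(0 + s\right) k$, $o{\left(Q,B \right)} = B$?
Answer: $\frac{i \sqrt{58170}}{42} \approx 5.7425 i$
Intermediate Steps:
$A{\left(k,s \right)} = k s$ ($A{\left(k,s \right)} = s k = k s$)
$U{\left(W \right)} = W^{2} + 4 W$
$h{\left(r \right)} = \frac{1}{2 r}$
$\sqrt{h{\left(U{\left(A{\left(o{\left(2,3 \right)},1 \right)} \right)} \right)} + x{\left(-38 \right)}} = \sqrt{\frac{1}{2 \cdot 3 \cdot 1 \left(4 + 3 \cdot 1\right)} - 33} = \sqrt{\frac{1}{2 \cdot 3 \left(4 + 3\right)} - 33} = \sqrt{\frac{1}{2 \cdot 3 \cdot 7} - 33} = \sqrt{\frac{1}{2 \cdot 21} - 33} = \sqrt{\frac{1}{2} \cdot \frac{1}{21} - 33} = \sqrt{\frac{1}{42} - 33} = \sqrt{- \frac{1385}{42}} = \frac{i \sqrt{58170}}{42}$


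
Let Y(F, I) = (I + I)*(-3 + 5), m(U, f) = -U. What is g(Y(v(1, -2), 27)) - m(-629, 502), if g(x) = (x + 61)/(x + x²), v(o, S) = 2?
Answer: -7404419/11772 ≈ -628.99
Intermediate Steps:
Y(F, I) = 4*I (Y(F, I) = (2*I)*2 = 4*I)
g(x) = (61 + x)/(x + x²)
g(Y(v(1, -2), 27)) - m(-629, 502) = (61 + 4*27)/(((4*27))*(1 + 4*27)) - (-1)*(-629) = (61 + 108)/(108*(1 + 108)) - 1*629 = (1/108)*169/109 - 629 = (1/108)*(1/109)*169 - 629 = 169/11772 - 629 = -7404419/11772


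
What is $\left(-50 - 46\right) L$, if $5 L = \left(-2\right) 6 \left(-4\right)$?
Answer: $- \frac{4608}{5} \approx -921.6$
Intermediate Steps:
$L = \frac{48}{5}$ ($L = \frac{\left(-2\right) 6 \left(-4\right)}{5} = \frac{\left(-12\right) \left(-4\right)}{5} = \frac{1}{5} \cdot 48 = \frac{48}{5} \approx 9.6$)
$\left(-50 - 46\right) L = \left(-50 - 46\right) \frac{48}{5} = \left(-96\right) \frac{48}{5} = - \frac{4608}{5}$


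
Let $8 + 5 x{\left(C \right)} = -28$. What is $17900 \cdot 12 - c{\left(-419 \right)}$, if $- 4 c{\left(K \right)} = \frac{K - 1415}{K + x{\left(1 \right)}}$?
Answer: $\frac{915482185}{4262} \approx 2.148 \cdot 10^{5}$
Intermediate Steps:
$x{\left(C \right)} = - \frac{36}{5}$ ($x{\left(C \right)} = - \frac{8}{5} + \frac{1}{5} \left(-28\right) = - \frac{8}{5} - \frac{28}{5} = - \frac{36}{5}$)
$c{\left(K \right)} = - \frac{-1415 + K}{4 \left(- \frac{36}{5} + K\right)}$ ($c{\left(K \right)} = - \frac{\left(K - 1415\right) \frac{1}{K - \frac{36}{5}}}{4} = - \frac{\left(-1415 + K\right) \frac{1}{- \frac{36}{5} + K}}{4} = - \frac{\frac{1}{- \frac{36}{5} + K} \left(-1415 + K\right)}{4} = - \frac{-1415 + K}{4 \left(- \frac{36}{5} + K\right)}$)
$17900 \cdot 12 - c{\left(-419 \right)} = 17900 \cdot 12 - \frac{5 \left(1415 - -419\right)}{4 \left(-36 + 5 \left(-419\right)\right)} = 214800 - \frac{5 \left(1415 + 419\right)}{4 \left(-36 - 2095\right)} = 214800 - \frac{5}{4} \frac{1}{-2131} \cdot 1834 = 214800 - \frac{5}{4} \left(- \frac{1}{2131}\right) 1834 = 214800 - - \frac{4585}{4262} = 214800 + \frac{4585}{4262} = \frac{915482185}{4262}$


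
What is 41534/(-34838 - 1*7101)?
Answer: -41534/41939 ≈ -0.99034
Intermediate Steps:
41534/(-34838 - 1*7101) = 41534/(-34838 - 7101) = 41534/(-41939) = 41534*(-1/41939) = -41534/41939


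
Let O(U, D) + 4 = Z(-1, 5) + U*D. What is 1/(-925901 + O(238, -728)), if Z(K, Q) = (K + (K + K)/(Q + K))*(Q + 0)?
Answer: -2/2198353 ≈ -9.0977e-7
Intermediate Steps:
Z(K, Q) = Q*(K + 2*K/(K + Q)) (Z(K, Q) = (K + (2*K)/(K + Q))*Q = (K + 2*K/(K + Q))*Q = Q*(K + 2*K/(K + Q)))
O(U, D) = -23/2 + D*U (O(U, D) = -4 + (-1*5*(2 - 1 + 5)/(-1 + 5) + U*D) = -4 + (-1*5*6/4 + D*U) = -4 + (-1*5*1/4*6 + D*U) = -4 + (-15/2 + D*U) = -23/2 + D*U)
1/(-925901 + O(238, -728)) = 1/(-925901 + (-23/2 - 728*238)) = 1/(-925901 + (-23/2 - 173264)) = 1/(-925901 - 346551/2) = 1/(-2198353/2) = -2/2198353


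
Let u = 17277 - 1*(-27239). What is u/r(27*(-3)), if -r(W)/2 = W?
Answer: 22258/81 ≈ 274.79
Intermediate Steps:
r(W) = -2*W
u = 44516 (u = 17277 + 27239 = 44516)
u/r(27*(-3)) = 44516/((-54*(-3))) = 44516/((-2*(-81))) = 44516/162 = 44516*(1/162) = 22258/81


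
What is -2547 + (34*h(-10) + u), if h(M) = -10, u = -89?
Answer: -2976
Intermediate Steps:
-2547 + (34*h(-10) + u) = -2547 + (34*(-10) - 89) = -2547 + (-340 - 89) = -2547 - 429 = -2976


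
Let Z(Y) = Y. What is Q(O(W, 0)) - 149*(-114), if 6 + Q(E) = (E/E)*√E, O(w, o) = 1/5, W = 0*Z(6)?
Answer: 16980 + √5/5 ≈ 16980.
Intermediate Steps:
W = 0 (W = 0*6 = 0)
O(w, o) = ⅕
Q(E) = -6 + √E (Q(E) = -6 + (E/E)*√E = -6 + 1*√E = -6 + √E)
Q(O(W, 0)) - 149*(-114) = (-6 + √(⅕)) - 149*(-114) = (-6 + √5/5) + 16986 = 16980 + √5/5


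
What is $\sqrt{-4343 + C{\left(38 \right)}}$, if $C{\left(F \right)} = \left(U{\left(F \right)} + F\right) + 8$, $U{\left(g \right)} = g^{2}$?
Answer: $3 i \sqrt{317} \approx 53.413 i$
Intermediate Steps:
$C{\left(F \right)} = 8 + F + F^{2}$ ($C{\left(F \right)} = \left(F^{2} + F\right) + 8 = \left(F + F^{2}\right) + 8 = 8 + F + F^{2}$)
$\sqrt{-4343 + C{\left(38 \right)}} = \sqrt{-4343 + \left(8 + 38 + 38^{2}\right)} = \sqrt{-4343 + \left(8 + 38 + 1444\right)} = \sqrt{-4343 + 1490} = \sqrt{-2853} = 3 i \sqrt{317}$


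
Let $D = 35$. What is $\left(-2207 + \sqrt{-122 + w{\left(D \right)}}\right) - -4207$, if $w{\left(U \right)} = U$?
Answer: $2000 + i \sqrt{87} \approx 2000.0 + 9.3274 i$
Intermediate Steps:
$\left(-2207 + \sqrt{-122 + w{\left(D \right)}}\right) - -4207 = \left(-2207 + \sqrt{-122 + 35}\right) - -4207 = \left(-2207 + \sqrt{-87}\right) + 4207 = \left(-2207 + i \sqrt{87}\right) + 4207 = 2000 + i \sqrt{87}$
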